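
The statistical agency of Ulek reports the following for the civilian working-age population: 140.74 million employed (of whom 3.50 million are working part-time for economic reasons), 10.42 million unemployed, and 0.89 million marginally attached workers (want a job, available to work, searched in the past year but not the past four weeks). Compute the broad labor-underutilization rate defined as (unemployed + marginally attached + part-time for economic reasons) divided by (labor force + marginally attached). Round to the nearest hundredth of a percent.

Labor force = 140.74 + 10.42 = 151.16 million.
Numerator = 10.42 + 0.89 + 3.50 = 14.81 million.
Denominator = 151.16 + 0.89 = 152.05 million.
Broad rate = 14.81 / 152.05 = 9.74%.

Broad underutilization rate ≈ 9.74%.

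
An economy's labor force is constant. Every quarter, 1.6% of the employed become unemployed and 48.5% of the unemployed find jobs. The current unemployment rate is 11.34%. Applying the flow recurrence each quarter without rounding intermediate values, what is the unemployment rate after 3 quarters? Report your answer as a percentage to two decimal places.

Unemployment rate after three quarters ≈ 4.21%.

With a fixed labor force, u_{t+1} = u_t + s·(1−u_t) − f·u_t = u_t·(1−s−f) + s.
Here 1−s−f = 0.499 and s = 0.016.
u_1 = 0.113400 × 0.499 + 0.016 = 0.072587.
u_2 = 0.072587 × 0.499 + 0.016 = 0.052221.
u_3 = 0.052221 × 0.499 + 0.016 = 0.042058.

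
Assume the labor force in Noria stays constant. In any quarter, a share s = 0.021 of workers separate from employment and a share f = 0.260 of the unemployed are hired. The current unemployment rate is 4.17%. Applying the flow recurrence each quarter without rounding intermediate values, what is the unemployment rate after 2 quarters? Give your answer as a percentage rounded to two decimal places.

Unemployment rate after two quarters ≈ 5.77%.

With a fixed labor force, u_{t+1} = u_t + s·(1−u_t) − f·u_t = u_t·(1−s−f) + s.
Here 1−s−f = 0.719 and s = 0.021.
u_1 = 0.041700 × 0.719 + 0.021 = 0.050982.
u_2 = 0.050982 × 0.719 + 0.021 = 0.057656.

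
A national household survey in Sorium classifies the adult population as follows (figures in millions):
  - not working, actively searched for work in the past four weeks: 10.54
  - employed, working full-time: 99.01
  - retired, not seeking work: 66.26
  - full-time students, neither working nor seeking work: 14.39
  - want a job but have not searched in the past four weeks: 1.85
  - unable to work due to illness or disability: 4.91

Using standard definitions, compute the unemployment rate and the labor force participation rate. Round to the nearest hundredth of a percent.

Unemployment rate ≈ 9.62%; labor force participation rate ≈ 55.62%.

Employed = 99.01 million.
Unemployed = 10.54 million.
Labor force = 99.01 + 10.54 = 109.55 million.
Not in labor force = 66.26 + 14.39 + 1.85 + 4.91 = 87.41 million (those not working and not actively searching are outside the labor force — including those who want a job but have given up searching).
Civilian working-age population = 109.55 + 87.41 = 196.96 million.
Unemployment rate = 10.54 / 109.55 = 9.62%.
Labor force participation rate = 109.55 / 196.96 = 55.62%.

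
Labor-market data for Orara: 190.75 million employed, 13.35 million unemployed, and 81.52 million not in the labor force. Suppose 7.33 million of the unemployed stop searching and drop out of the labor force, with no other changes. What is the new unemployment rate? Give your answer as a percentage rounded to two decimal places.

Initially, labor force = 190.75 + 13.35 = 204.10 million, so u = 13.35/204.10 = 6.54%.
After the change, unemployed and labor force both fall by 7.33 → E = 190.75, U = 6.02, labor force = 196.77 million.
New unemployment rate = 6.02 / 196.77 = 3.06%.

New unemployment rate ≈ 3.06%.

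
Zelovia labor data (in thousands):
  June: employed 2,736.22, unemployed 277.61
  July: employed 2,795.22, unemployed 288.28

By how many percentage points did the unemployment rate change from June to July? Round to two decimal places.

June: labor force = 2,736.22 + 277.61 = 3,013.83; u = 277.61/3,013.83 = 9.21%.
July: labor force = 2,795.22 + 288.28 = 3,083.50; u = 288.28/3,083.50 = 9.35%.
Change = 9.35% − 9.21% = +0.14 pp.

The unemployment rate changed by +0.14 percentage points.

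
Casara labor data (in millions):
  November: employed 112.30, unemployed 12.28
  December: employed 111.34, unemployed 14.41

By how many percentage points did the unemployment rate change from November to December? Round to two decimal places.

The unemployment rate changed by +1.60 percentage points.

November: labor force = 112.30 + 12.28 = 124.58; u = 12.28/124.58 = 9.86%.
December: labor force = 111.34 + 14.41 = 125.75; u = 14.41/125.75 = 11.46%.
Change = 11.46% − 9.86% = +1.60 pp.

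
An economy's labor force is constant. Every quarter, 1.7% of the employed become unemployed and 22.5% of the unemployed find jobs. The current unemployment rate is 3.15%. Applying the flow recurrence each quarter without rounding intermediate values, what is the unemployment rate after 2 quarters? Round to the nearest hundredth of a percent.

With a fixed labor force, u_{t+1} = u_t + s·(1−u_t) − f·u_t = u_t·(1−s−f) + s.
Here 1−s−f = 0.758 and s = 0.017.
u_1 = 0.031500 × 0.758 + 0.017 = 0.040877.
u_2 = 0.040877 × 0.758 + 0.017 = 0.047985.

Unemployment rate after two quarters ≈ 4.80%.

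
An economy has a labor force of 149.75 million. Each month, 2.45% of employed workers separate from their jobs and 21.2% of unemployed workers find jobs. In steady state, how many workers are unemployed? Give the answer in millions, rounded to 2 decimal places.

Steady-state unemployment rate u* = s/(s+f) = 2.45/(2.45+21.2) = 0.103594.
Unemployed = u* × labor force = 0.103594 × 149.75 ≈ 15.51 million.

About 15.51 million are unemployed in steady state.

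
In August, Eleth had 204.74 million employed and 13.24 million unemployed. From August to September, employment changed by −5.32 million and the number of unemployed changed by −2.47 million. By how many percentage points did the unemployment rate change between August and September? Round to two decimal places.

August: labor force = 204.74 + 13.24 = 217.98; u = 13.24/217.98 = 6.07%.
September: labor force = 199.42 + 10.77 = 210.19; u = 10.77/210.19 = 5.12%.
Change = 5.12% − 6.07% = −0.95 pp.

The unemployment rate changed by −0.95 percentage points.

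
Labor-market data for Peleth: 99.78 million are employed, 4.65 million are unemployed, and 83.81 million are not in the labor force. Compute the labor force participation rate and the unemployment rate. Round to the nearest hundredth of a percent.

Labor force = employed + unemployed = 99.78 + 4.65 = 104.43 million.
Working-age population = 104.43 + 83.81 = 188.24 million.
Unemployment rate = 4.65 / 104.43 = 4.45%.
Labor force participation rate = 104.43 / 188.24 = 55.48%.

Labor force participation rate ≈ 55.48%; unemployment rate ≈ 4.45%.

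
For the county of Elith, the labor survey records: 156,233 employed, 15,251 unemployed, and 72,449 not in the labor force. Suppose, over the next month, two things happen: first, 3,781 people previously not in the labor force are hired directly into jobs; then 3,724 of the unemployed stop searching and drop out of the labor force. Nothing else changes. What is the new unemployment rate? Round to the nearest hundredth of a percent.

Initially, labor force = 156,233 + 15,251 = 171,484, so u = 15,251/171,484 = 8.89%.
After the first change, employed and labor force both rise by 3,781; unemployed unchanged → E = 160,014, U = 15,251, labor force = 175,265.
After the second change, unemployed and labor force both fall by 3,724 → E = 160,014, U = 11,527, labor force = 171,541.
New unemployment rate = 11,527 / 171,541 = 6.72%.

New unemployment rate ≈ 6.72%.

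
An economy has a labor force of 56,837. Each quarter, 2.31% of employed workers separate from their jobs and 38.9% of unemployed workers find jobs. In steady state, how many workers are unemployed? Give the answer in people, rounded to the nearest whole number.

About 3,186 are unemployed in steady state.

Steady-state unemployment rate u* = s/(s+f) = 2.31/(2.31+38.9) = 0.056054.
Unemployed = u* × labor force = 0.056054 × 56,837 ≈ 3,186.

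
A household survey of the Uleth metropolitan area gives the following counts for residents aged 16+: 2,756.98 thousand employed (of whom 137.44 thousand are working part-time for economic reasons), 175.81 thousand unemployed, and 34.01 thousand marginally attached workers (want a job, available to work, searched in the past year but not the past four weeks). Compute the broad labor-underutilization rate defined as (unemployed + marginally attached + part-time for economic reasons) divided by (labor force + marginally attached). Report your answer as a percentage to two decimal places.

Broad underutilization rate ≈ 11.70%.

Labor force = 2,756.98 + 175.81 = 2,932.79 thousand.
Numerator = 175.81 + 34.01 + 137.44 = 347.26 thousand.
Denominator = 2,932.79 + 34.01 = 2,966.80 thousand.
Broad rate = 347.26 / 2,966.80 = 11.70%.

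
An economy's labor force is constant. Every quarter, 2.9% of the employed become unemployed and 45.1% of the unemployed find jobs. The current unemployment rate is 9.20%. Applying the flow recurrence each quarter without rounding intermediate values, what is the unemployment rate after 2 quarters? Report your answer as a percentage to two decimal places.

With a fixed labor force, u_{t+1} = u_t + s·(1−u_t) − f·u_t = u_t·(1−s−f) + s.
Here 1−s−f = 0.520 and s = 0.029.
u_1 = 0.092000 × 0.520 + 0.029 = 0.076840.
u_2 = 0.076840 × 0.520 + 0.029 = 0.068957.

Unemployment rate after two quarters ≈ 6.90%.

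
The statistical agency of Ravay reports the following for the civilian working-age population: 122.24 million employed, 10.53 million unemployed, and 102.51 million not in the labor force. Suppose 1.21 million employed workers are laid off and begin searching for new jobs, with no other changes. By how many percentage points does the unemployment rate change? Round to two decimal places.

The unemployment rate changes by +0.91 percentage points.

Initially, labor force = 122.24 + 10.53 = 132.77 million, so u = 10.53/132.77 = 7.93%.
After the change, employed falls and unemployed rises by 1.21; labor force unchanged → E = 121.03, U = 11.74, labor force = 132.77 million.
New unemployment rate = 11.74 / 132.77 = 8.84%.
Change = 8.84% − 7.93% = +0.91 percentage points.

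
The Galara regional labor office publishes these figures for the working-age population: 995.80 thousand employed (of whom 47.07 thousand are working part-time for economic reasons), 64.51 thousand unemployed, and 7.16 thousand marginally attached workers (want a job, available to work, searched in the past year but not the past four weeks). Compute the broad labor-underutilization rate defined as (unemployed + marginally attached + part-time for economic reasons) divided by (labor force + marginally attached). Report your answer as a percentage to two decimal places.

Broad underutilization rate ≈ 11.12%.

Labor force = 995.80 + 64.51 = 1,060.31 thousand.
Numerator = 64.51 + 7.16 + 47.07 = 118.74 thousand.
Denominator = 1,060.31 + 7.16 = 1,067.47 thousand.
Broad rate = 118.74 / 1,067.47 = 11.12%.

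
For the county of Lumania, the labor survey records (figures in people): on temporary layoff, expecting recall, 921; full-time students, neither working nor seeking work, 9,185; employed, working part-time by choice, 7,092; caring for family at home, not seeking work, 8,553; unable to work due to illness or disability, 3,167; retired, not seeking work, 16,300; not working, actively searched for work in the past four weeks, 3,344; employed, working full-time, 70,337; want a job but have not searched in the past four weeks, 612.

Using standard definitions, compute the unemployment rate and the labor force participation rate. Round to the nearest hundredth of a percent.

Employed = 7,092 + 70,337 = 77,429.
Unemployed = 921 + 3,344 = 4,265 (jobless and actively searching, or on temporary layoff).
Labor force = 77,429 + 4,265 = 81,694.
Not in labor force = 9,185 + 8,553 + 3,167 + 16,300 + 612 = 37,817 (those not working and not actively searching are outside the labor force — including those who want a job but have given up searching).
Civilian working-age population = 81,694 + 37,817 = 119,511.
Unemployment rate = 4,265 / 81,694 = 5.22%.
Labor force participation rate = 81,694 / 119,511 = 68.36%.

Unemployment rate ≈ 5.22%; labor force participation rate ≈ 68.36%.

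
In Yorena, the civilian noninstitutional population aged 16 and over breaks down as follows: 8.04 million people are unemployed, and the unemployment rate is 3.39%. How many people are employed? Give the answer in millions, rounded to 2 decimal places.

Labor force = U / u = 8.04 / 0.0339 ≈ 237.17 million.
Employed = labor force − unemployed = 237.17 − 8.04 = 229.13 million.

About 229.13 million are employed.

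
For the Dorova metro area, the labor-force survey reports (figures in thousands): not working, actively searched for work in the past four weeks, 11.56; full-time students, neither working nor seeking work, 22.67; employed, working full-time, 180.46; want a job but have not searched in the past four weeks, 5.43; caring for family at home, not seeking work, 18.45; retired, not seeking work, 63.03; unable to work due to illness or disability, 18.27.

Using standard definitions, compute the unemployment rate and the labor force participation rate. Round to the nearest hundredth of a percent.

Employed = 180.46 thousand.
Unemployed = 11.56 thousand.
Labor force = 180.46 + 11.56 = 192.02 thousand.
Not in labor force = 22.67 + 5.43 + 18.45 + 63.03 + 18.27 = 127.85 thousand (those not working and not actively searching are outside the labor force — including those who want a job but have given up searching).
Civilian working-age population = 192.02 + 127.85 = 319.87 thousand.
Unemployment rate = 11.56 / 192.02 = 6.02%.
Labor force participation rate = 192.02 / 319.87 = 60.03%.

Unemployment rate ≈ 6.02%; labor force participation rate ≈ 60.03%.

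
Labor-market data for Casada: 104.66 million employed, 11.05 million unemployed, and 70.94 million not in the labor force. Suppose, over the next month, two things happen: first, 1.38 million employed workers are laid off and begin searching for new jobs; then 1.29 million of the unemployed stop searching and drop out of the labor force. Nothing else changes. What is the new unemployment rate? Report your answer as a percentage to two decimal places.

New unemployment rate ≈ 9.74%.

Initially, labor force = 104.66 + 11.05 = 115.71 million, so u = 11.05/115.71 = 9.55%.
After the first change, employed falls and unemployed rises by 1.38; labor force unchanged → E = 103.28, U = 12.43, labor force = 115.71 million.
After the second change, unemployed and labor force both fall by 1.29 → E = 103.28, U = 11.14, labor force = 114.42 million.
New unemployment rate = 11.14 / 114.42 = 9.74%.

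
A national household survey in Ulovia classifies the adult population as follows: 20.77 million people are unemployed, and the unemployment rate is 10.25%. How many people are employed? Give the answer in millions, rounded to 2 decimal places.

About 181.86 million are employed.

Labor force = U / u = 20.77 / 0.1025 ≈ 202.63 million.
Employed = labor force − unemployed = 202.63 − 20.77 = 181.86 million.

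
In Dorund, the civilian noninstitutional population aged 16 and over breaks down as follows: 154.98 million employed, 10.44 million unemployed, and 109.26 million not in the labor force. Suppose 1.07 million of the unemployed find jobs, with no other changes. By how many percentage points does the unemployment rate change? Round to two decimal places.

The unemployment rate changes by −0.65 percentage points.

Initially, labor force = 154.98 + 10.44 = 165.42 million, so u = 10.44/165.42 = 6.31%.
After the change, unemployed falls and employed rises by 1.07; labor force unchanged → E = 156.05, U = 9.37, labor force = 165.42 million.
New unemployment rate = 9.37 / 165.42 = 5.66%.
Change = 5.66% − 6.31% = −0.65 percentage points.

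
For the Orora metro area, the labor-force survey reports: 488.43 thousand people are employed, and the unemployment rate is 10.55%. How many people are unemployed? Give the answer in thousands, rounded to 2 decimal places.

About 57.61 thousand are unemployed.

Let U be the number unemployed. The labor force is E + U, and U/(E+U) = 0.1055.
So U = 0.1055 × 488.43 / (1 − 0.1055) = 51.5294 / 0.8945 ≈ 57.61 thousand.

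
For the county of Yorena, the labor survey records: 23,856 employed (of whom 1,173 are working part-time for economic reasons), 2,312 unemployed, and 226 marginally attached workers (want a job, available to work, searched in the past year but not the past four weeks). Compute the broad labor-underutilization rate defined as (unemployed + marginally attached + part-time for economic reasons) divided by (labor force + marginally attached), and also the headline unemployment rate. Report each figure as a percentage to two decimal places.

Labor force = 23,856 + 2,312 = 26,168.
Numerator = 2,312 + 226 + 1,173 = 3,711.
Denominator = 26,168 + 226 = 26,394.
Broad rate = 3,711 / 26,394 = 14.06%.
Headline unemployment rate = 2,312 / 26,168 = 8.84%.

Broad underutilization rate ≈ 14.06%; headline unemployment rate ≈ 8.84%.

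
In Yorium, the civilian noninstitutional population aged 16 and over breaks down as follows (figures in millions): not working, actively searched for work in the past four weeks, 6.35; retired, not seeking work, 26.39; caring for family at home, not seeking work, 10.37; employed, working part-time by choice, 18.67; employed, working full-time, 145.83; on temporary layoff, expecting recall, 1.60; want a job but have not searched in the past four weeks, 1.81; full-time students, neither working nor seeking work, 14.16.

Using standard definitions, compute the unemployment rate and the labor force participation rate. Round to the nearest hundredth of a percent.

Unemployment rate ≈ 4.61%; labor force participation rate ≈ 76.58%.

Employed = 18.67 + 145.83 = 164.50 million.
Unemployed = 6.35 + 1.60 = 7.95 million (jobless and actively searching, or on temporary layoff).
Labor force = 164.50 + 7.95 = 172.45 million.
Not in labor force = 26.39 + 10.37 + 1.81 + 14.16 = 52.73 million (those not working and not actively searching are outside the labor force — including those who want a job but have given up searching).
Civilian working-age population = 172.45 + 52.73 = 225.18 million.
Unemployment rate = 7.95 / 172.45 = 4.61%.
Labor force participation rate = 172.45 / 225.18 = 76.58%.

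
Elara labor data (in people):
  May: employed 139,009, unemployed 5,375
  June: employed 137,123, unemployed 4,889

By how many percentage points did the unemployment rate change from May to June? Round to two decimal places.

The unemployment rate changed by −0.28 percentage points.

May: labor force = 139,009 + 5,375 = 144,384; u = 5,375/144,384 = 3.72%.
June: labor force = 137,123 + 4,889 = 142,012; u = 4,889/142,012 = 3.44%.
Change = 3.44% − 3.72% = −0.28 pp.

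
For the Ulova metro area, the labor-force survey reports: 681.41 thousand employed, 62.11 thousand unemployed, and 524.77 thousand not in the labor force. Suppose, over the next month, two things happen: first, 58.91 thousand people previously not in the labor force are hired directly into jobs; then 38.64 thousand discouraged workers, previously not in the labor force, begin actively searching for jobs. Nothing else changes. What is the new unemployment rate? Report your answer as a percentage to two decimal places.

Initially, labor force = 681.41 + 62.11 = 743.52 thousand, so u = 62.11/743.52 = 8.35%.
After the first change, employed and labor force both rise by 58.91; unemployed unchanged → E = 740.32, U = 62.11, labor force = 802.43 thousand.
After the second change, unemployed and labor force both rise by 38.64 → E = 740.32, U = 100.75, labor force = 841.07 thousand.
New unemployment rate = 100.75 / 841.07 = 11.98%.

New unemployment rate ≈ 11.98%.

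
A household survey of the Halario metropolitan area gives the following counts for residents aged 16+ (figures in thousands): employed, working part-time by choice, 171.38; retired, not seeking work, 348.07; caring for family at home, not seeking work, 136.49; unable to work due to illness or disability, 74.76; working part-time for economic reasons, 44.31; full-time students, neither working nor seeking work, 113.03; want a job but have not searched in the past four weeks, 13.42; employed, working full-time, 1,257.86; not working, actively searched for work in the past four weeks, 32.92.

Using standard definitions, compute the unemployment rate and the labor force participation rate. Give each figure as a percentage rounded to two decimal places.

Unemployment rate ≈ 2.19%; labor force participation rate ≈ 68.72%.

Employed = 171.38 + 44.31 + 1,257.86 = 1,473.55 thousand (anyone who worked, including part-time for economic reasons, counts as employed).
Unemployed = 32.92 thousand.
Labor force = 1,473.55 + 32.92 = 1,506.47 thousand.
Not in labor force = 348.07 + 136.49 + 74.76 + 113.03 + 13.42 = 685.77 thousand (those not working and not actively searching are outside the labor force — including those who want a job but have given up searching).
Civilian working-age population = 1,506.47 + 685.77 = 2,192.24 thousand.
Unemployment rate = 32.92 / 1,506.47 = 2.19%.
Labor force participation rate = 1,506.47 / 2,192.24 = 68.72%.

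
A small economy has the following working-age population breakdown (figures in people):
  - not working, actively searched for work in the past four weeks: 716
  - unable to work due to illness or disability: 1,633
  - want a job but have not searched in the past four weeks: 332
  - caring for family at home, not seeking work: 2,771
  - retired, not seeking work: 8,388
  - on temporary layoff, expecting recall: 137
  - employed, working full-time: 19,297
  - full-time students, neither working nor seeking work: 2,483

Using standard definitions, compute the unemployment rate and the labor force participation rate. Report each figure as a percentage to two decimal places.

Employed = 19,297.
Unemployed = 716 + 137 = 853 (jobless and actively searching, or on temporary layoff).
Labor force = 19,297 + 853 = 20,150.
Not in labor force = 1,633 + 332 + 2,771 + 8,388 + 2,483 = 15,607 (those not working and not actively searching are outside the labor force — including those who want a job but have given up searching).
Civilian working-age population = 20,150 + 15,607 = 35,757.
Unemployment rate = 853 / 20,150 = 4.23%.
Labor force participation rate = 20,150 / 35,757 = 56.35%.

Unemployment rate ≈ 4.23%; labor force participation rate ≈ 56.35%.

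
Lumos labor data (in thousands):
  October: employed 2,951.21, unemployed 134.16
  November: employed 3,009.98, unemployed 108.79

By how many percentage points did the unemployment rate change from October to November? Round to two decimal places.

October: labor force = 2,951.21 + 134.16 = 3,085.37; u = 134.16/3,085.37 = 4.35%.
November: labor force = 3,009.98 + 108.79 = 3,118.77; u = 108.79/3,118.77 = 3.49%.
Change = 3.49% − 4.35% = −0.86 pp.

The unemployment rate changed by −0.86 percentage points.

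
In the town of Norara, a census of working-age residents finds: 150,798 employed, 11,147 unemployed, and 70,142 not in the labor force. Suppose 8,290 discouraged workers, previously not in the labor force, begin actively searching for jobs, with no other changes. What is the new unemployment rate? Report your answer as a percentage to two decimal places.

Initially, labor force = 150,798 + 11,147 = 161,945, so u = 11,147/161,945 = 6.88%.
After the change, unemployed and labor force both rise by 8,290 → E = 150,798, U = 19,437, labor force = 170,235.
New unemployment rate = 19,437 / 170,235 = 11.42%.

New unemployment rate ≈ 11.42%.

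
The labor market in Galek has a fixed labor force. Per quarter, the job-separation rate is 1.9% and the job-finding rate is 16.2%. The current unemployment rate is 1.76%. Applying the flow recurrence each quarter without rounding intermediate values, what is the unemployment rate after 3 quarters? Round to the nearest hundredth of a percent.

Unemployment rate after three quarters ≈ 5.70%.

With a fixed labor force, u_{t+1} = u_t + s·(1−u_t) − f·u_t = u_t·(1−s−f) + s.
Here 1−s−f = 0.819 and s = 0.019.
u_1 = 0.017600 × 0.819 + 0.019 = 0.033414.
u_2 = 0.033414 × 0.819 + 0.019 = 0.046366.
u_3 = 0.046366 × 0.819 + 0.019 = 0.056974.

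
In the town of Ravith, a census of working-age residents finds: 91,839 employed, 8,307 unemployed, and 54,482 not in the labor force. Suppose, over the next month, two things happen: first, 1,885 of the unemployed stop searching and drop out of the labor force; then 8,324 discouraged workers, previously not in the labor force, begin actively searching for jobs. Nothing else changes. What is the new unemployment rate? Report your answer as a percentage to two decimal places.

Initially, labor force = 91,839 + 8,307 = 100,146, so u = 8,307/100,146 = 8.29%.
After the first change, unemployed and labor force both fall by 1,885 → E = 91,839, U = 6,422, labor force = 98,261.
After the second change, unemployed and labor force both rise by 8,324 → E = 91,839, U = 14,746, labor force = 106,585.
New unemployment rate = 14,746 / 106,585 = 13.83%.

New unemployment rate ≈ 13.83%.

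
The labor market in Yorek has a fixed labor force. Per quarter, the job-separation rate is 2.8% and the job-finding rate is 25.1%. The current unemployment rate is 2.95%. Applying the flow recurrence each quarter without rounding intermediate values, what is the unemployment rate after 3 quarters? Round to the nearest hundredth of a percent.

With a fixed labor force, u_{t+1} = u_t + s·(1−u_t) − f·u_t = u_t·(1−s−f) + s.
Here 1−s−f = 0.721 and s = 0.028.
u_1 = 0.029500 × 0.721 + 0.028 = 0.049269.
u_2 = 0.049269 × 0.721 + 0.028 = 0.063523.
u_3 = 0.063523 × 0.721 + 0.028 = 0.073800.

Unemployment rate after three quarters ≈ 7.38%.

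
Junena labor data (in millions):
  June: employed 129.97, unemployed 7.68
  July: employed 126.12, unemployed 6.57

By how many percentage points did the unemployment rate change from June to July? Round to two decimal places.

The unemployment rate changed by −0.63 percentage points.

June: labor force = 129.97 + 7.68 = 137.65; u = 7.68/137.65 = 5.58%.
July: labor force = 126.12 + 6.57 = 132.69; u = 6.57/132.69 = 4.95%.
Change = 4.95% − 5.58% = −0.63 pp.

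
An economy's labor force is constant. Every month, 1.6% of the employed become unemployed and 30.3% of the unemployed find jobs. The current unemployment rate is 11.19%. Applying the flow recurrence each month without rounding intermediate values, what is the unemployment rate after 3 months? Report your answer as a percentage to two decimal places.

With a fixed labor force, u_{t+1} = u_t + s·(1−u_t) − f·u_t = u_t·(1−s−f) + s.
Here 1−s−f = 0.681 and s = 0.016.
u_1 = 0.111900 × 0.681 + 0.016 = 0.092204.
u_2 = 0.092204 × 0.681 + 0.016 = 0.078791.
u_3 = 0.078791 × 0.681 + 0.016 = 0.069657.

Unemployment rate after three months ≈ 6.97%.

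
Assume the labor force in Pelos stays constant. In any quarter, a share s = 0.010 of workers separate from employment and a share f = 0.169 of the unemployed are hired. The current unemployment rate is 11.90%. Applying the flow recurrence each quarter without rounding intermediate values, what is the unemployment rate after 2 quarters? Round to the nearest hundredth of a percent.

Unemployment rate after two quarters ≈ 9.84%.

With a fixed labor force, u_{t+1} = u_t + s·(1−u_t) − f·u_t = u_t·(1−s−f) + s.
Here 1−s−f = 0.821 and s = 0.010.
u_1 = 0.119000 × 0.821 + 0.010 = 0.107699.
u_2 = 0.107699 × 0.821 + 0.010 = 0.098421.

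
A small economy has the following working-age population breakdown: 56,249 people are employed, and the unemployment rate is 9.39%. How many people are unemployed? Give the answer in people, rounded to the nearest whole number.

About 5,829 are unemployed.

Let U be the number unemployed. The labor force is E + U, and U/(E+U) = 0.0939.
So U = 0.0939 × 56,249 / (1 − 0.0939) = 5281.78 / 0.9061 ≈ 5,829.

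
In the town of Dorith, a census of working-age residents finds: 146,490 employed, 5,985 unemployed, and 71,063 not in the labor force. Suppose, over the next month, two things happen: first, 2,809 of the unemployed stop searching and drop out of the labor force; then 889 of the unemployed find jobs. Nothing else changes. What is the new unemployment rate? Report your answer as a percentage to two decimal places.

New unemployment rate ≈ 1.53%.

Initially, labor force = 146,490 + 5,985 = 152,475, so u = 5,985/152,475 = 3.93%.
After the first change, unemployed and labor force both fall by 2,809 → E = 146,490, U = 3,176, labor force = 149,666.
After the second change, unemployed falls and employed rises by 889; labor force unchanged → E = 147,379, U = 2,287, labor force = 149,666.
New unemployment rate = 2,287 / 149,666 = 1.53%.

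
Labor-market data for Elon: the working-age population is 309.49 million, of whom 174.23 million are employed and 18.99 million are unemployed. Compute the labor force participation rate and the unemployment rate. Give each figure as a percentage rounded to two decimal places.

Labor force = employed + unemployed = 174.23 + 18.99 = 193.22 million.
Unemployment rate = 18.99 / 193.22 = 9.83%.
Labor force participation rate = 193.22 / 309.49 = 62.43%.

Labor force participation rate ≈ 62.43%; unemployment rate ≈ 9.83%.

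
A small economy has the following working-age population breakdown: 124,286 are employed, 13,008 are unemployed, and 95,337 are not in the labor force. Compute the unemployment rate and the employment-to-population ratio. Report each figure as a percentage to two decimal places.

Labor force = employed + unemployed = 124,286 + 13,008 = 137,294.
Working-age population = 137,294 + 95,337 = 232,631.
Unemployment rate = 13,008 / 137,294 = 9.47%.
Employment-population ratio = 124,286 / 232,631 = 53.43%.

Unemployment rate ≈ 9.47%; employment-population ratio ≈ 53.43%.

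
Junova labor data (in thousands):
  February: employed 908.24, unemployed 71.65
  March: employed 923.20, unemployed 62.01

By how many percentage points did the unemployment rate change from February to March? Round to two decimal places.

February: labor force = 908.24 + 71.65 = 979.89; u = 71.65/979.89 = 7.31%.
March: labor force = 923.20 + 62.01 = 985.21; u = 62.01/985.21 = 6.29%.
Change = 6.29% − 7.31% = −1.02 pp.

The unemployment rate changed by −1.02 percentage points.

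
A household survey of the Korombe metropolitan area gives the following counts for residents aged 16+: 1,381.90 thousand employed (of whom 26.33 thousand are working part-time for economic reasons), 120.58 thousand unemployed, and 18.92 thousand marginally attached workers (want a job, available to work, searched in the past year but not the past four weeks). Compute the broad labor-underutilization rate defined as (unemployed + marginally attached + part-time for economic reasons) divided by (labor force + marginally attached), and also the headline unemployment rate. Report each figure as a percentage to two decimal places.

Labor force = 1,381.90 + 120.58 = 1,502.48 thousand.
Numerator = 120.58 + 18.92 + 26.33 = 165.83 thousand.
Denominator = 1,502.48 + 18.92 = 1,521.40 thousand.
Broad rate = 165.83 / 1,521.40 = 10.90%.
Headline unemployment rate = 120.58 / 1,502.48 = 8.03%.

Broad underutilization rate ≈ 10.90%; headline unemployment rate ≈ 8.03%.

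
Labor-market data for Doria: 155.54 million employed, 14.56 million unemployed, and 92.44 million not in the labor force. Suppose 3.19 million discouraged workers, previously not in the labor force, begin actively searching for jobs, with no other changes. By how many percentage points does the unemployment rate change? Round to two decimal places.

Initially, labor force = 155.54 + 14.56 = 170.10 million, so u = 14.56/170.10 = 8.56%.
After the change, unemployed and labor force both rise by 3.19 → E = 155.54, U = 17.75, labor force = 173.29 million.
New unemployment rate = 17.75 / 173.29 = 10.24%.
Change = 10.24% − 8.56% = +1.68 percentage points.

The unemployment rate changes by +1.68 percentage points.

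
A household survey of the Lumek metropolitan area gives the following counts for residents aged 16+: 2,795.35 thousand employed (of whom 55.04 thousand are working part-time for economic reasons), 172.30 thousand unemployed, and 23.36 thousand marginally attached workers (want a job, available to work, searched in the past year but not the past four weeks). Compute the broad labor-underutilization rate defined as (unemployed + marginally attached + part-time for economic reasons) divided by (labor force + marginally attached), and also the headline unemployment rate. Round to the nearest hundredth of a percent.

Broad underutilization rate ≈ 8.38%; headline unemployment rate ≈ 5.81%.

Labor force = 2,795.35 + 172.30 = 2,967.65 thousand.
Numerator = 172.30 + 23.36 + 55.04 = 250.70 thousand.
Denominator = 2,967.65 + 23.36 = 2,991.01 thousand.
Broad rate = 250.70 / 2,991.01 = 8.38%.
Headline unemployment rate = 172.30 / 2,967.65 = 5.81%.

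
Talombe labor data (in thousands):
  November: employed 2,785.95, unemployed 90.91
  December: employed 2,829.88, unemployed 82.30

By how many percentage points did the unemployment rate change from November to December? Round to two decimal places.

November: labor force = 2,785.95 + 90.91 = 2,876.86; u = 90.91/2,876.86 = 3.16%.
December: labor force = 2,829.88 + 82.30 = 2,912.18; u = 82.30/2,912.18 = 2.83%.
Change = 2.83% − 3.16% = −0.33 pp.

The unemployment rate changed by −0.33 percentage points.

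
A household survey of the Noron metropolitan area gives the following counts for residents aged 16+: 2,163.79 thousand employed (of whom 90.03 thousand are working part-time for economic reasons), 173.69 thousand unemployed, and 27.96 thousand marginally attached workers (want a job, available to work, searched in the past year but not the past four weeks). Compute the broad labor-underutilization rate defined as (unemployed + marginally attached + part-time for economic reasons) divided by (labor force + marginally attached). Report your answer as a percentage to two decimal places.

Broad underutilization rate ≈ 12.33%.

Labor force = 2,163.79 + 173.69 = 2,337.48 thousand.
Numerator = 173.69 + 27.96 + 90.03 = 291.68 thousand.
Denominator = 2,337.48 + 27.96 = 2,365.44 thousand.
Broad rate = 291.68 / 2,365.44 = 12.33%.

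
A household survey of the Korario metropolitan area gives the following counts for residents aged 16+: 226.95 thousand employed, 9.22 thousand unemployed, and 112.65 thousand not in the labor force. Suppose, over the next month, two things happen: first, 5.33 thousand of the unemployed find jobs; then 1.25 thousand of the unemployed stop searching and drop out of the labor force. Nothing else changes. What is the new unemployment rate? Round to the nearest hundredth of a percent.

Initially, labor force = 226.95 + 9.22 = 236.17 thousand, so u = 9.22/236.17 = 3.90%.
After the first change, unemployed falls and employed rises by 5.33; labor force unchanged → E = 232.28, U = 3.89, labor force = 236.17 thousand.
After the second change, unemployed and labor force both fall by 1.25 → E = 232.28, U = 2.64, labor force = 234.92 thousand.
New unemployment rate = 2.64 / 234.92 = 1.12%.

New unemployment rate ≈ 1.12%.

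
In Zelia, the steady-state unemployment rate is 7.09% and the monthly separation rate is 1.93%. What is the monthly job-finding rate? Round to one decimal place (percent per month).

Job-finding rate ≈ 25.3% per month.

From u* = s/(s+f): f = s·(1−u)/u.
f = 1.93 × (1 − 0.0709) / 0.0709 = 1.7932 / 0.0709 ≈ 25.3% per month.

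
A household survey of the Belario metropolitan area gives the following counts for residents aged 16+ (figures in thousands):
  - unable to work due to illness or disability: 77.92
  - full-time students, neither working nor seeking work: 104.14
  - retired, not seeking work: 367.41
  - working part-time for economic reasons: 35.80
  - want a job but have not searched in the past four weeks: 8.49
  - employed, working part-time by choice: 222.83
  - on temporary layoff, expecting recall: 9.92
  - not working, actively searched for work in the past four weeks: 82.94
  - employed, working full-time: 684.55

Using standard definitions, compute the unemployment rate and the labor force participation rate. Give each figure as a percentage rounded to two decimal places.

Unemployment rate ≈ 8.96%; labor force participation rate ≈ 65.00%.

Employed = 35.80 + 222.83 + 684.55 = 943.18 thousand (anyone who worked, including part-time for economic reasons, counts as employed).
Unemployed = 9.92 + 82.94 = 92.86 thousand (jobless and actively searching, or on temporary layoff).
Labor force = 943.18 + 92.86 = 1,036.04 thousand.
Not in labor force = 77.92 + 104.14 + 367.41 + 8.49 = 557.96 thousand (those not working and not actively searching are outside the labor force — including those who want a job but have given up searching).
Civilian working-age population = 1,036.04 + 557.96 = 1,594.00 thousand.
Unemployment rate = 92.86 / 1,036.04 = 8.96%.
Labor force participation rate = 1,036.04 / 1,594.00 = 65.00%.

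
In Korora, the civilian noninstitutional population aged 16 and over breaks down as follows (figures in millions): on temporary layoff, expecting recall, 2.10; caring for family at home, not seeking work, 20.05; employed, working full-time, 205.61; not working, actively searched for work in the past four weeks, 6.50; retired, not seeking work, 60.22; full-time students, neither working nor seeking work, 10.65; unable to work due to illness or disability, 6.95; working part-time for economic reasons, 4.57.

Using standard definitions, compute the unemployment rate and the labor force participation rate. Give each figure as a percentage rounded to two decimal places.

Unemployment rate ≈ 3.93%; labor force participation rate ≈ 69.09%.

Employed = 205.61 + 4.57 = 210.18 million (anyone who worked, including part-time for economic reasons, counts as employed).
Unemployed = 2.10 + 6.50 = 8.60 million (jobless and actively searching, or on temporary layoff).
Labor force = 210.18 + 8.60 = 218.78 million.
Not in labor force = 20.05 + 60.22 + 10.65 + 6.95 = 97.87 million (those not working and not actively searching are outside the labor force).
Civilian working-age population = 218.78 + 97.87 = 316.65 million.
Unemployment rate = 8.60 / 218.78 = 3.93%.
Labor force participation rate = 218.78 / 316.65 = 69.09%.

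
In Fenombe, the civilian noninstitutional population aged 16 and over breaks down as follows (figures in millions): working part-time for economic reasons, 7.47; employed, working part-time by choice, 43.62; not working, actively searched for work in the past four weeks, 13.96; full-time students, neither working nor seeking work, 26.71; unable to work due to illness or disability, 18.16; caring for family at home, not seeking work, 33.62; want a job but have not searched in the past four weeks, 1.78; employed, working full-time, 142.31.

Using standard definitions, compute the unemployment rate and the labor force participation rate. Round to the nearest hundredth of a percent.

Unemployment rate ≈ 6.73%; labor force participation rate ≈ 72.09%.

Employed = 7.47 + 43.62 + 142.31 = 193.40 million (anyone who worked, including part-time for economic reasons, counts as employed).
Unemployed = 13.96 million.
Labor force = 193.40 + 13.96 = 207.36 million.
Not in labor force = 26.71 + 18.16 + 33.62 + 1.78 = 80.27 million (those not working and not actively searching are outside the labor force — including those who want a job but have given up searching).
Civilian working-age population = 207.36 + 80.27 = 287.63 million.
Unemployment rate = 13.96 / 207.36 = 6.73%.
Labor force participation rate = 207.36 / 287.63 = 72.09%.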